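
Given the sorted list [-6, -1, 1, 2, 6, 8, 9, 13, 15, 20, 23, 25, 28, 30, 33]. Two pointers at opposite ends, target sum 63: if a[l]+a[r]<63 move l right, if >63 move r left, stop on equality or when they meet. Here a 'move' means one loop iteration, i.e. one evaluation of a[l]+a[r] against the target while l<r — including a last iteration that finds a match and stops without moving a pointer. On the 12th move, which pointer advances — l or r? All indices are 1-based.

[1,15] -6+33=27 <63 → l++
[2,15] -1+33=32 <63 → l++
[3,15] 1+33=34 <63 → l++
[4,15] 2+33=35 <63 → l++
[5,15] 6+33=39 <63 → l++
[6,15] 8+33=41 <63 → l++
[7,15] 9+33=42 <63 → l++
[8,15] 13+33=46 <63 → l++
[9,15] 15+33=48 <63 → l++
[10,15] 20+33=53 <63 → l++
[11,15] 23+33=56 <63 → l++
[12,15] 25+33=58 <63 → l++

l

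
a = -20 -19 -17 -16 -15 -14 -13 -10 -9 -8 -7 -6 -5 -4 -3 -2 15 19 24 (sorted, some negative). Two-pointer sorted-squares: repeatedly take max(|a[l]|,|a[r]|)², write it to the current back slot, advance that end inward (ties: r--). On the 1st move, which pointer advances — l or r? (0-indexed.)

l=0 r=18: |-20|<=|24| out[18]=576, r--

r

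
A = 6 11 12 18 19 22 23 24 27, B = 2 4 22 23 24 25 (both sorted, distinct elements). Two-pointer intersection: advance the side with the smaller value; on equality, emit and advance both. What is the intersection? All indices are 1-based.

intersection = [22, 23, 24]

i=1 j=1: 6>2, j++
i=1 j=2: 6>4, j++
i=1 j=3: 6<22, i++
i=2 j=3: 11<22, i++
i=3 j=3: 12<22, i++
i=4 j=3: 18<22, i++
i=5 j=3: 19<22, i++
i=6 j=3: 22==22 emit, i++,j++
i=7 j=4: 23==23 emit, i++,j++
i=8 j=5: 24==24 emit, i++,j++
i=9 j=6: 27>25, j++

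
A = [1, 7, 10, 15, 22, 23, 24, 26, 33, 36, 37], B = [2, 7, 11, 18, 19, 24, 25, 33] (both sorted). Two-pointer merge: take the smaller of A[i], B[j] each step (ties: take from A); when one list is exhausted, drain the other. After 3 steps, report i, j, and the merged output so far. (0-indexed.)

[i=0,j=0] A[i]=1<=B[j]=2 take 1 → i++
[i=1,j=0] A[i]=7>B[j]=2 take 2 → j++
[i=1,j=1] A[i]=7<=B[j]=7 take 7 → i++

i=2, j=1, merged so far=[1, 2, 7]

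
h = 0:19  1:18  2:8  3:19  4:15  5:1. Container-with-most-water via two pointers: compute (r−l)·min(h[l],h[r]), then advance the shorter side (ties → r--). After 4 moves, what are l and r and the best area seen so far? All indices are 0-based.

l=0, r=1, best area=60

[0,5] min(19,1)*5=5 best=5 * → r--
[0,4] min(19,15)*4=60 best=60 * → r--
[0,3] min(19,19)*3=57 best=60 → r--
[0,2] min(19,8)*2=16 best=60 → r--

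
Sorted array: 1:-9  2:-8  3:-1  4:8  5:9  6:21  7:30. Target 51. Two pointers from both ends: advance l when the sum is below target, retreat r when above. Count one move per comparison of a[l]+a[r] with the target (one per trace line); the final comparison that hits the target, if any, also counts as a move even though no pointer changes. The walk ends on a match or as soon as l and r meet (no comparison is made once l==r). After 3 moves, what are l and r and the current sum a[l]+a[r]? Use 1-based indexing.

l=1 r=7: -9+30=21 <51, l++
l=2 r=7: -8+30=22 <51, l++
l=3 r=7: -1+30=29 <51, l++

l=4, r=7, sum=38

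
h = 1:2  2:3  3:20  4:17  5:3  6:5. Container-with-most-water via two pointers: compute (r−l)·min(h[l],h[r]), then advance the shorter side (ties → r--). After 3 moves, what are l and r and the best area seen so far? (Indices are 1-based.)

l=3, r=5, best area=15

l=1 r=6: min(2,5)*5=10 best=10 *, l++
l=2 r=6: min(3,5)*4=12 best=12 *, l++
l=3 r=6: min(20,5)*3=15 best=15 *, r--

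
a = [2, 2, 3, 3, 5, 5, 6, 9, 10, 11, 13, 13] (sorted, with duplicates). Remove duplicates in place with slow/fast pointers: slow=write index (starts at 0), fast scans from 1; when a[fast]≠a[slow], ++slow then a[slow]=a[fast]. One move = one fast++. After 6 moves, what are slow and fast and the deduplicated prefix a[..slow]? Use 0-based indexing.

slow=0 fast=1: a[fast]=2=a[slow] dup, fast++
slow=0 fast=2: a[fast]=3≠a[slow]=2 write a[1]=3, slow++,fast++
slow=1 fast=3: a[fast]=3=a[slow] dup, fast++
slow=1 fast=4: a[fast]=5≠a[slow]=3 write a[2]=5, slow++,fast++
slow=2 fast=5: a[fast]=5=a[slow] dup, fast++
slow=2 fast=6: a[fast]=6≠a[slow]=5 write a[3]=6, slow++,fast++

slow=3, fast=7, prefix=[2, 3, 5, 6]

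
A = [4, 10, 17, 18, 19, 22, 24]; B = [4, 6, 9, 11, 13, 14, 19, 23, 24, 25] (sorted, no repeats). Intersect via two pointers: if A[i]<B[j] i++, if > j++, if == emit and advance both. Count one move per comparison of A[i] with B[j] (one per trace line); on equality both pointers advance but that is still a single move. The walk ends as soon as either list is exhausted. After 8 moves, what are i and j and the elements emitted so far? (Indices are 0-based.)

[i=0,j=0] 4==4 emit → i++,j++
[i=1,j=1] 10>6 → j++
[i=1,j=2] 10>9 → j++
[i=1,j=3] 10<11 → i++
[i=2,j=3] 17>11 → j++
[i=2,j=4] 17>13 → j++
[i=2,j=5] 17>14 → j++
[i=2,j=6] 17<19 → i++

i=3, j=6, emitted=[4]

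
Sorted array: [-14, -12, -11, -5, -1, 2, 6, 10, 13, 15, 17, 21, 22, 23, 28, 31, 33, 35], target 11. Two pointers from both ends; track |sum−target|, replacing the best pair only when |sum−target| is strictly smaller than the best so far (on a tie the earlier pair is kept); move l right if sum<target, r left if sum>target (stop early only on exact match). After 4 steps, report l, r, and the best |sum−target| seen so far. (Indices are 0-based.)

[0,17] -14+35=21 d=10 * → r--
[0,16] -14+33=19 d=8 * → r--
[0,15] -14+31=17 d=6 * → r--
[0,14] -14+28=14 d=3 * → r--

l=0, r=13, best |Δ|=3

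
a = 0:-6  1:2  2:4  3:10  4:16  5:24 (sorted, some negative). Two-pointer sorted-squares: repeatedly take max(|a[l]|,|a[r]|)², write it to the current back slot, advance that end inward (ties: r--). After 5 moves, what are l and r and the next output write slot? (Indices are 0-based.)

l=1, r=1, next write slot=0

[0,5] |-6|<=|24| out[5]=576 → r--
[0,4] |-6|<=|16| out[4]=256 → r--
[0,3] |-6|<=|10| out[3]=100 → r--
[0,2] |-6|>|4| out[2]=36 → l++
[1,2] |2|<=|4| out[1]=16 → r--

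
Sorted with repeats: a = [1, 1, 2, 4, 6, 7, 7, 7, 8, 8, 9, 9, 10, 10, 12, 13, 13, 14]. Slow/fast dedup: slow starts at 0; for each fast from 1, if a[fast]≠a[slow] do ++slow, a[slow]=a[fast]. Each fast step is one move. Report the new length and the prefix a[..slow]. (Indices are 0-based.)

slow=0 fast=1: a[fast]=1=a[slow] dup, fast++
slow=0 fast=2: a[fast]=2≠a[slow]=1 write a[1]=2, slow++,fast++
slow=1 fast=3: a[fast]=4≠a[slow]=2 write a[2]=4, slow++,fast++
slow=2 fast=4: a[fast]=6≠a[slow]=4 write a[3]=6, slow++,fast++
slow=3 fast=5: a[fast]=7≠a[slow]=6 write a[4]=7, slow++,fast++
slow=4 fast=6: a[fast]=7=a[slow] dup, fast++
slow=4 fast=7: a[fast]=7=a[slow] dup, fast++
slow=4 fast=8: a[fast]=8≠a[slow]=7 write a[5]=8, slow++,fast++
slow=5 fast=9: a[fast]=8=a[slow] dup, fast++
slow=5 fast=10: a[fast]=9≠a[slow]=8 write a[6]=9, slow++,fast++
slow=6 fast=11: a[fast]=9=a[slow] dup, fast++
slow=6 fast=12: a[fast]=10≠a[slow]=9 write a[7]=10, slow++,fast++
slow=7 fast=13: a[fast]=10=a[slow] dup, fast++
slow=7 fast=14: a[fast]=12≠a[slow]=10 write a[8]=12, slow++,fast++
slow=8 fast=15: a[fast]=13≠a[slow]=12 write a[9]=13, slow++,fast++
slow=9 fast=16: a[fast]=13=a[slow] dup, fast++
slow=9 fast=17: a[fast]=14≠a[slow]=13 write a[10]=14, slow++,fast++

length 11; prefix = [1, 2, 4, 6, 7, 8, 9, 10, 12, 13, 14]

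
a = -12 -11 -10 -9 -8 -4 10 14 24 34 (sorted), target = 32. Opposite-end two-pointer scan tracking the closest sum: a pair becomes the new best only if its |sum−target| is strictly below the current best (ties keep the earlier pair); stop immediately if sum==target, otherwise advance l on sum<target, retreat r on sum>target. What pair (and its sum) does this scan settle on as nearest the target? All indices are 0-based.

pair (-4, 34) with sum 30 (|Δ|=2)

l=0 r=9: -12+34=22 d=10 *, l++
l=1 r=9: -11+34=23 d=9 *, l++
l=2 r=9: -10+34=24 d=8 *, l++
l=3 r=9: -9+34=25 d=7 *, l++
l=4 r=9: -8+34=26 d=6 *, l++
l=5 r=9: -4+34=30 d=2 *, l++
l=6 r=9: 10+34=44 d=12, r--
l=6 r=8: 10+24=34 d=2, r--
l=6 r=7: 10+14=24 d=8, l++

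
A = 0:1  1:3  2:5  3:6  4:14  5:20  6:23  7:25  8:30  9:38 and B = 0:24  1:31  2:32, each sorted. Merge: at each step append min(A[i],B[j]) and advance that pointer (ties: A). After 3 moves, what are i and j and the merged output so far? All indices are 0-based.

i=3, j=0, merged so far=[1, 3, 5]

[i=0,j=0] A[i]=1<=B[j]=24 take 1 → i++
[i=1,j=0] A[i]=3<=B[j]=24 take 3 → i++
[i=2,j=0] A[i]=5<=B[j]=24 take 5 → i++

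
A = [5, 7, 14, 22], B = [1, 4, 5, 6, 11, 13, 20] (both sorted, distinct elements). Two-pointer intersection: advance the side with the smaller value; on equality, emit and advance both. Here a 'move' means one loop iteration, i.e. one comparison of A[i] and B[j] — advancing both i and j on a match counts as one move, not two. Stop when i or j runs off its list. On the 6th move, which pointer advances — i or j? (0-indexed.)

i=0 j=0: 5>1, j++
i=0 j=1: 5>4, j++
i=0 j=2: 5==5 emit, i++,j++
i=1 j=3: 7>6, j++
i=1 j=4: 7<11, i++
i=2 j=4: 14>11, j++

j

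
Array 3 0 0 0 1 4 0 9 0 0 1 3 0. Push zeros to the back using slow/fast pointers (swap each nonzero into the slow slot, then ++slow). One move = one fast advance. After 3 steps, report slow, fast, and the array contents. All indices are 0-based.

(s=0,f=0) a[fast]=3≠0 swap→a[0]=3 → slow++,fast++
(s=1,f=1) a[fast]=0 → fast++
(s=1,f=2) a[fast]=0 → fast++

slow=1, fast=3, a=[3, 0, 0, 0, 1, 4, 0, 9, 0, 0, 1, 3, 0]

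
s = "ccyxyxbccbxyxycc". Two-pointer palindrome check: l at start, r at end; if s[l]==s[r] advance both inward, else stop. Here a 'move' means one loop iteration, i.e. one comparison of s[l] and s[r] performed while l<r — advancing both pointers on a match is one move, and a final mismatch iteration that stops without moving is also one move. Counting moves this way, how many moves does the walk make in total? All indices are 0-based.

8 moves

[0,15] 'c'=='c' → l++,r--
[1,14] 'c'=='c' → l++,r--
[2,13] 'y'=='y' → l++,r--
[3,12] 'x'=='x' → l++,r--
[4,11] 'y'=='y' → l++,r--
[5,10] 'x'=='x' → l++,r--
[6,9] 'b'=='b' → l++,r--
[7,8] 'c'=='c' → l++,r--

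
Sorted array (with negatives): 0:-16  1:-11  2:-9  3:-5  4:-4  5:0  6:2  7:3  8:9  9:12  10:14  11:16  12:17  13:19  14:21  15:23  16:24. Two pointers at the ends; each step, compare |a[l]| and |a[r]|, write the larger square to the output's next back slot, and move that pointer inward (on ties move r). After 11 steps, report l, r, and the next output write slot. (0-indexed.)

l=2, r=7, next write slot=5

l=0 r=16: |-16|<=|24| out[16]=576, r--
l=0 r=15: |-16|<=|23| out[15]=529, r--
l=0 r=14: |-16|<=|21| out[14]=441, r--
l=0 r=13: |-16|<=|19| out[13]=361, r--
l=0 r=12: |-16|<=|17| out[12]=289, r--
l=0 r=11: |-16|<=|16| out[11]=256, r--
l=0 r=10: |-16|>|14| out[10]=256, l++
l=1 r=10: |-11|<=|14| out[9]=196, r--
l=1 r=9: |-11|<=|12| out[8]=144, r--
l=1 r=8: |-11|>|9| out[7]=121, l++
l=2 r=8: |-9|<=|9| out[6]=81, r--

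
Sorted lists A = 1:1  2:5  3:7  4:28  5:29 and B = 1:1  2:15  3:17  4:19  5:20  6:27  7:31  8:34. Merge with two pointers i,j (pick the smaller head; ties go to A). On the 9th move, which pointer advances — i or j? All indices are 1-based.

j

[i=1,j=1] A[i]=1<=B[j]=1 take 1 → i++
[i=2,j=1] A[i]=5>B[j]=1 take 1 → j++
[i=2,j=2] A[i]=5<=B[j]=15 take 5 → i++
[i=3,j=2] A[i]=7<=B[j]=15 take 7 → i++
[i=4,j=2] A[i]=28>B[j]=15 take 15 → j++
[i=4,j=3] A[i]=28>B[j]=17 take 17 → j++
[i=4,j=4] A[i]=28>B[j]=19 take 19 → j++
[i=4,j=5] A[i]=28>B[j]=20 take 20 → j++
[i=4,j=6] A[i]=28>B[j]=27 take 27 → j++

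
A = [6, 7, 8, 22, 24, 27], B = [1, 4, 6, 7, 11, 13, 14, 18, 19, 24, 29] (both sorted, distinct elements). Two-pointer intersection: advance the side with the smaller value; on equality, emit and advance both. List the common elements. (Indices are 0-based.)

intersection = [6, 7, 24]

i=0 j=0: 6>1, j++
i=0 j=1: 6>4, j++
i=0 j=2: 6==6 emit, i++,j++
i=1 j=3: 7==7 emit, i++,j++
i=2 j=4: 8<11, i++
i=3 j=4: 22>11, j++
i=3 j=5: 22>13, j++
i=3 j=6: 22>14, j++
i=3 j=7: 22>18, j++
i=3 j=8: 22>19, j++
i=3 j=9: 22<24, i++
i=4 j=9: 24==24 emit, i++,j++
i=5 j=10: 27<29, i++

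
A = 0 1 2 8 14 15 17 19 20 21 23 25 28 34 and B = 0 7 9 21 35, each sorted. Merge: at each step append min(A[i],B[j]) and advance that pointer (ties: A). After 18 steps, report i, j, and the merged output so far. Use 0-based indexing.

i=0 j=0: A[i]=0<=B[j]=0 take 0, i++
i=1 j=0: A[i]=1>B[j]=0 take 0, j++
i=1 j=1: A[i]=1<=B[j]=7 take 1, i++
i=2 j=1: A[i]=2<=B[j]=7 take 2, i++
i=3 j=1: A[i]=8>B[j]=7 take 7, j++
i=3 j=2: A[i]=8<=B[j]=9 take 8, i++
i=4 j=2: A[i]=14>B[j]=9 take 9, j++
i=4 j=3: A[i]=14<=B[j]=21 take 14, i++
i=5 j=3: A[i]=15<=B[j]=21 take 15, i++
i=6 j=3: A[i]=17<=B[j]=21 take 17, i++
i=7 j=3: A[i]=19<=B[j]=21 take 19, i++
i=8 j=3: A[i]=20<=B[j]=21 take 20, i++
i=9 j=3: A[i]=21<=B[j]=21 take 21, i++
i=10 j=3: A[i]=23>B[j]=21 take 21, j++
i=10 j=4: A[i]=23<=B[j]=35 take 23, i++
i=11 j=4: A[i]=25<=B[j]=35 take 25, i++
i=12 j=4: A[i]=28<=B[j]=35 take 28, i++
i=13 j=4: A[i]=34<=B[j]=35 take 34, i++

i=14, j=4, merged so far=[0, 0, 1, 2, 7, 8, 9, 14, 15, 17, 19, 20, 21, 21, 23, 25, 28, 34]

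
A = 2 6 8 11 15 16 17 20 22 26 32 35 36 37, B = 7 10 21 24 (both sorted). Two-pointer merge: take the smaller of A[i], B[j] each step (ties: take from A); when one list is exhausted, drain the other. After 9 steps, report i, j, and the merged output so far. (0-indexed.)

i=7, j=2, merged so far=[2, 6, 7, 8, 10, 11, 15, 16, 17]

[i=0,j=0] A[i]=2<=B[j]=7 take 2 → i++
[i=1,j=0] A[i]=6<=B[j]=7 take 6 → i++
[i=2,j=0] A[i]=8>B[j]=7 take 7 → j++
[i=2,j=1] A[i]=8<=B[j]=10 take 8 → i++
[i=3,j=1] A[i]=11>B[j]=10 take 10 → j++
[i=3,j=2] A[i]=11<=B[j]=21 take 11 → i++
[i=4,j=2] A[i]=15<=B[j]=21 take 15 → i++
[i=5,j=2] A[i]=16<=B[j]=21 take 16 → i++
[i=6,j=2] A[i]=17<=B[j]=21 take 17 → i++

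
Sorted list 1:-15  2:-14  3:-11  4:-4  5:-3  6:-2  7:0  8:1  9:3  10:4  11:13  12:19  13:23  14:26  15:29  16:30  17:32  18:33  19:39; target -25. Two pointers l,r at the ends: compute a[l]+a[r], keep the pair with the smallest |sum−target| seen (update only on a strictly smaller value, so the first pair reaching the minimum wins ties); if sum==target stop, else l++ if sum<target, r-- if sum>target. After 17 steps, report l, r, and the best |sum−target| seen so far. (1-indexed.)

l=1 r=19: -15+39=24 d=49 *, r--
l=1 r=18: -15+33=18 d=43 *, r--
l=1 r=17: -15+32=17 d=42 *, r--
l=1 r=16: -15+30=15 d=40 *, r--
l=1 r=15: -15+29=14 d=39 *, r--
l=1 r=14: -15+26=11 d=36 *, r--
l=1 r=13: -15+23=8 d=33 *, r--
l=1 r=12: -15+19=4 d=29 *, r--
l=1 r=11: -15+13=-2 d=23 *, r--
l=1 r=10: -15+4=-11 d=14 *, r--
l=1 r=9: -15+3=-12 d=13 *, r--
l=1 r=8: -15+1=-14 d=11 *, r--
l=1 r=7: -15+0=-15 d=10 *, r--
l=1 r=6: -15+-2=-17 d=8 *, r--
l=1 r=5: -15+-3=-18 d=7 *, r--
l=1 r=4: -15+-4=-19 d=6 *, r--
l=1 r=3: -15+-11=-26 d=1 *, l++

l=2, r=3, best |Δ|=1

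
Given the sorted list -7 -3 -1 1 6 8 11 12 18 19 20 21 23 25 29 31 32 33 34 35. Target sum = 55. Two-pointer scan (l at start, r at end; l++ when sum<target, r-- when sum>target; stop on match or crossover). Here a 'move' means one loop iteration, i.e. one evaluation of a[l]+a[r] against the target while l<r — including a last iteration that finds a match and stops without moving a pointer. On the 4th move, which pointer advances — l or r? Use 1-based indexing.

l

[1,20] -7+35=28 <55 → l++
[2,20] -3+35=32 <55 → l++
[3,20] -1+35=34 <55 → l++
[4,20] 1+35=36 <55 → l++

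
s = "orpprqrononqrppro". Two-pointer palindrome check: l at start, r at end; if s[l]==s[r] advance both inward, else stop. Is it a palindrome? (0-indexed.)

[0,16] 'o'=='o' → l++,r--
[1,15] 'r'=='r' → l++,r--
[2,14] 'p'=='p' → l++,r--
[3,13] 'p'=='p' → l++,r--
[4,12] 'r'=='r' → l++,r--
[5,11] 'q'=='q' → l++,r--
[6,10] 'r'!='n' → stop

not a palindrome (mismatch at 6,10)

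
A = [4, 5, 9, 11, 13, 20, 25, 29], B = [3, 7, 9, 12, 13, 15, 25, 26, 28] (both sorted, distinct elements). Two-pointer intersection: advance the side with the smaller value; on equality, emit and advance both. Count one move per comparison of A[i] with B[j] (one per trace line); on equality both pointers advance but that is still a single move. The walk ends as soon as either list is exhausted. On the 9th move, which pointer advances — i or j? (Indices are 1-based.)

j

[i=1,j=1] 4>3 → j++
[i=1,j=2] 4<7 → i++
[i=2,j=2] 5<7 → i++
[i=3,j=2] 9>7 → j++
[i=3,j=3] 9==9 emit → i++,j++
[i=4,j=4] 11<12 → i++
[i=5,j=4] 13>12 → j++
[i=5,j=5] 13==13 emit → i++,j++
[i=6,j=6] 20>15 → j++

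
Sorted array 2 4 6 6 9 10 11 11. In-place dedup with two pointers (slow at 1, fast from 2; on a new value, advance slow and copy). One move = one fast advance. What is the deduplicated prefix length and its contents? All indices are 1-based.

slow=1 fast=2: a[fast]=4≠a[slow]=2 write a[2]=4, slow++,fast++
slow=2 fast=3: a[fast]=6≠a[slow]=4 write a[3]=6, slow++,fast++
slow=3 fast=4: a[fast]=6=a[slow] dup, fast++
slow=3 fast=5: a[fast]=9≠a[slow]=6 write a[4]=9, slow++,fast++
slow=4 fast=6: a[fast]=10≠a[slow]=9 write a[5]=10, slow++,fast++
slow=5 fast=7: a[fast]=11≠a[slow]=10 write a[6]=11, slow++,fast++
slow=6 fast=8: a[fast]=11=a[slow] dup, fast++

length 6; prefix = [2, 4, 6, 9, 10, 11]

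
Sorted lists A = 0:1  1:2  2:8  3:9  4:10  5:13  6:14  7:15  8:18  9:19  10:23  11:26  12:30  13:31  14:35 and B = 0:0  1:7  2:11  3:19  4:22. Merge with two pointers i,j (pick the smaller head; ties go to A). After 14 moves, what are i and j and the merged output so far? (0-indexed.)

i=10, j=4, merged so far=[0, 1, 2, 7, 8, 9, 10, 11, 13, 14, 15, 18, 19, 19]

[i=0,j=0] A[i]=1>B[j]=0 take 0 → j++
[i=0,j=1] A[i]=1<=B[j]=7 take 1 → i++
[i=1,j=1] A[i]=2<=B[j]=7 take 2 → i++
[i=2,j=1] A[i]=8>B[j]=7 take 7 → j++
[i=2,j=2] A[i]=8<=B[j]=11 take 8 → i++
[i=3,j=2] A[i]=9<=B[j]=11 take 9 → i++
[i=4,j=2] A[i]=10<=B[j]=11 take 10 → i++
[i=5,j=2] A[i]=13>B[j]=11 take 11 → j++
[i=5,j=3] A[i]=13<=B[j]=19 take 13 → i++
[i=6,j=3] A[i]=14<=B[j]=19 take 14 → i++
[i=7,j=3] A[i]=15<=B[j]=19 take 15 → i++
[i=8,j=3] A[i]=18<=B[j]=19 take 18 → i++
[i=9,j=3] A[i]=19<=B[j]=19 take 19 → i++
[i=10,j=3] A[i]=23>B[j]=19 take 19 → j++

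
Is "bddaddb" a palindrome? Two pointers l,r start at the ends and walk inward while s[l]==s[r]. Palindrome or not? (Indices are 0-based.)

[0,6] 'b'=='b' → l++,r--
[1,5] 'd'=='d' → l++,r--
[2,4] 'd'=='d' → l++,r--

palindrome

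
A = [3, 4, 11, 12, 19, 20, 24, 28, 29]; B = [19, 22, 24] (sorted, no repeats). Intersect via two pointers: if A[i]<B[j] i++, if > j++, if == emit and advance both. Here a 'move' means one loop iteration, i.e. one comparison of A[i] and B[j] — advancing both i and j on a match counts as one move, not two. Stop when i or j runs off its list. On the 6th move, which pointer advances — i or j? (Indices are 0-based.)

[i=0,j=0] 3<19 → i++
[i=1,j=0] 4<19 → i++
[i=2,j=0] 11<19 → i++
[i=3,j=0] 12<19 → i++
[i=4,j=0] 19==19 emit → i++,j++
[i=5,j=1] 20<22 → i++

i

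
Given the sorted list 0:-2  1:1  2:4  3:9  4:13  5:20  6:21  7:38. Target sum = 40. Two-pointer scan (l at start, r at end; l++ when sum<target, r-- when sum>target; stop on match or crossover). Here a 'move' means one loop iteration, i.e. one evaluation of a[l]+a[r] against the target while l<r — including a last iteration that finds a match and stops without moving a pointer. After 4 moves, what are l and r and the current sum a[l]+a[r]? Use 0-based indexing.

l=0 r=7: -2+38=36 <40, l++
l=1 r=7: 1+38=39 <40, l++
l=2 r=7: 4+38=42 >40, r--
l=2 r=6: 4+21=25 <40, l++

l=3, r=6, sum=30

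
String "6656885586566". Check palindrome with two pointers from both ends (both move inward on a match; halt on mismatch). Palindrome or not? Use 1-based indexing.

not a palindrome (mismatch at 6,8)

l=1 r=13: '6'=='6', l++,r--
l=2 r=12: '6'=='6', l++,r--
l=3 r=11: '5'=='5', l++,r--
l=4 r=10: '6'=='6', l++,r--
l=5 r=9: '8'=='8', l++,r--
l=6 r=8: '8'!='5', stop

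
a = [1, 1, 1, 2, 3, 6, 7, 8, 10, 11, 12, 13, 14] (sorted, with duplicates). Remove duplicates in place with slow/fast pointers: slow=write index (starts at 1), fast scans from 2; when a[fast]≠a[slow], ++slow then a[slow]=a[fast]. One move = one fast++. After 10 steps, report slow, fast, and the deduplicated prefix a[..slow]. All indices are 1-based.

slow=9, fast=12, prefix=[1, 2, 3, 6, 7, 8, 10, 11, 12]

slow=1 fast=2: a[fast]=1=a[slow] dup, fast++
slow=1 fast=3: a[fast]=1=a[slow] dup, fast++
slow=1 fast=4: a[fast]=2≠a[slow]=1 write a[2]=2, slow++,fast++
slow=2 fast=5: a[fast]=3≠a[slow]=2 write a[3]=3, slow++,fast++
slow=3 fast=6: a[fast]=6≠a[slow]=3 write a[4]=6, slow++,fast++
slow=4 fast=7: a[fast]=7≠a[slow]=6 write a[5]=7, slow++,fast++
slow=5 fast=8: a[fast]=8≠a[slow]=7 write a[6]=8, slow++,fast++
slow=6 fast=9: a[fast]=10≠a[slow]=8 write a[7]=10, slow++,fast++
slow=7 fast=10: a[fast]=11≠a[slow]=10 write a[8]=11, slow++,fast++
slow=8 fast=11: a[fast]=12≠a[slow]=11 write a[9]=12, slow++,fast++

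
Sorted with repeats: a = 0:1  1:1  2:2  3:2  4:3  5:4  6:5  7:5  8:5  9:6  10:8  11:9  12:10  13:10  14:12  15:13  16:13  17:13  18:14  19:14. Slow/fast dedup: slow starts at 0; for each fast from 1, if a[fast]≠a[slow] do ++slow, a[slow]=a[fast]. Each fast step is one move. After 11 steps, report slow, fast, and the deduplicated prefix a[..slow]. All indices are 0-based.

slow=7, fast=12, prefix=[1, 2, 3, 4, 5, 6, 8, 9]

(s=0,f=1) a[fast]=1=a[slow] dup → fast++
(s=0,f=2) a[fast]=2≠a[slow]=1 write a[1]=2 → slow++,fast++
(s=1,f=3) a[fast]=2=a[slow] dup → fast++
(s=1,f=4) a[fast]=3≠a[slow]=2 write a[2]=3 → slow++,fast++
(s=2,f=5) a[fast]=4≠a[slow]=3 write a[3]=4 → slow++,fast++
(s=3,f=6) a[fast]=5≠a[slow]=4 write a[4]=5 → slow++,fast++
(s=4,f=7) a[fast]=5=a[slow] dup → fast++
(s=4,f=8) a[fast]=5=a[slow] dup → fast++
(s=4,f=9) a[fast]=6≠a[slow]=5 write a[5]=6 → slow++,fast++
(s=5,f=10) a[fast]=8≠a[slow]=6 write a[6]=8 → slow++,fast++
(s=6,f=11) a[fast]=9≠a[slow]=8 write a[7]=9 → slow++,fast++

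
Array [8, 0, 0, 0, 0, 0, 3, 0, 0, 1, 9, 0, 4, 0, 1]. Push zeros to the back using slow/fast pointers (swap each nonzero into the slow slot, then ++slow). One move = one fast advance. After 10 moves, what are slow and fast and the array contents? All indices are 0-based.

slow=3, fast=10, a=[8, 3, 1, 0, 0, 0, 0, 0, 0, 0, 9, 0, 4, 0, 1]

slow=0 fast=0: a[fast]=8≠0 swap→a[0]=8, slow++,fast++
slow=1 fast=1: a[fast]=0, fast++
slow=1 fast=2: a[fast]=0, fast++
slow=1 fast=3: a[fast]=0, fast++
slow=1 fast=4: a[fast]=0, fast++
slow=1 fast=5: a[fast]=0, fast++
slow=1 fast=6: a[fast]=3≠0 swap→a[1]=3, slow++,fast++
slow=2 fast=7: a[fast]=0, fast++
slow=2 fast=8: a[fast]=0, fast++
slow=2 fast=9: a[fast]=1≠0 swap→a[2]=1, slow++,fast++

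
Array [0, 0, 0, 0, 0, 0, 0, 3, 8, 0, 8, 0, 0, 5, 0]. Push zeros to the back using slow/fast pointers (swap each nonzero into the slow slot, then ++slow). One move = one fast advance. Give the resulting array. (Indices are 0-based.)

slow=0 fast=0: a[fast]=0, fast++
slow=0 fast=1: a[fast]=0, fast++
slow=0 fast=2: a[fast]=0, fast++
slow=0 fast=3: a[fast]=0, fast++
slow=0 fast=4: a[fast]=0, fast++
slow=0 fast=5: a[fast]=0, fast++
slow=0 fast=6: a[fast]=0, fast++
slow=0 fast=7: a[fast]=3≠0 swap→a[0]=3, slow++,fast++
slow=1 fast=8: a[fast]=8≠0 swap→a[1]=8, slow++,fast++
slow=2 fast=9: a[fast]=0, fast++
slow=2 fast=10: a[fast]=8≠0 swap→a[2]=8, slow++,fast++
slow=3 fast=11: a[fast]=0, fast++
slow=3 fast=12: a[fast]=0, fast++
slow=3 fast=13: a[fast]=5≠0 swap→a[3]=5, slow++,fast++
slow=4 fast=14: a[fast]=0, fast++

[3, 8, 8, 5, 0, 0, 0, 0, 0, 0, 0, 0, 0, 0, 0]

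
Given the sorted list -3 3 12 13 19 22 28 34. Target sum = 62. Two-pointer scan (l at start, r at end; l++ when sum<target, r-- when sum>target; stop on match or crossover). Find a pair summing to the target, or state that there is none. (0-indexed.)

(28, 34)

[0,7] -3+34=31 <62 → l++
[1,7] 3+34=37 <62 → l++
[2,7] 12+34=46 <62 → l++
[3,7] 13+34=47 <62 → l++
[4,7] 19+34=53 <62 → l++
[5,7] 22+34=56 <62 → l++
[6,7] 28+34=62 → found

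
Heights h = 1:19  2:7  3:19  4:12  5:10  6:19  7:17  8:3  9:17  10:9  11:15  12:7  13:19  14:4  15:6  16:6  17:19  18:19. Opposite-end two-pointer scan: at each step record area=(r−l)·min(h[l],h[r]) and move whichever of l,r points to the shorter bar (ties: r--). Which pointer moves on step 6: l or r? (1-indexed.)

[1,18] min(19,19)*17=323 best=323 * → r--
[1,17] min(19,19)*16=304 best=323 → r--
[1,16] min(19,6)*15=90 best=323 → r--
[1,15] min(19,6)*14=84 best=323 → r--
[1,14] min(19,4)*13=52 best=323 → r--
[1,13] min(19,19)*12=228 best=323 → r--

r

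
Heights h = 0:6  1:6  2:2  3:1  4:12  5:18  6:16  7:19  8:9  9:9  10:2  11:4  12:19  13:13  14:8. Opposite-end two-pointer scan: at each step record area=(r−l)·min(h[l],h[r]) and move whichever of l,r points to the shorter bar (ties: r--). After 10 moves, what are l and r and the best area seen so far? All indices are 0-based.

[0,14] min(6,8)*14=84 best=84 * → l++
[1,14] min(6,8)*13=78 best=84 → l++
[2,14] min(2,8)*12=24 best=84 → l++
[3,14] min(1,8)*11=11 best=84 → l++
[4,14] min(12,8)*10=80 best=84 → r--
[4,13] min(12,13)*9=108 best=108 * → l++
[5,13] min(18,13)*8=104 best=108 → r--
[5,12] min(18,19)*7=126 best=126 * → l++
[6,12] min(16,19)*6=96 best=126 → l++
[7,12] min(19,19)*5=95 best=126 → r--

l=7, r=11, best area=126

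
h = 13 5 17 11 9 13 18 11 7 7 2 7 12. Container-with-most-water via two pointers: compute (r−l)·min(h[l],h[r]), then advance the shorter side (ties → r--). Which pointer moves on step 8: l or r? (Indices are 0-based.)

l

l=0 r=12: min(13,12)*12=144 best=144 *, r--
l=0 r=11: min(13,7)*11=77 best=144, r--
l=0 r=10: min(13,2)*10=20 best=144, r--
l=0 r=9: min(13,7)*9=63 best=144, r--
l=0 r=8: min(13,7)*8=56 best=144, r--
l=0 r=7: min(13,11)*7=77 best=144, r--
l=0 r=6: min(13,18)*6=78 best=144, l++
l=1 r=6: min(5,18)*5=25 best=144, l++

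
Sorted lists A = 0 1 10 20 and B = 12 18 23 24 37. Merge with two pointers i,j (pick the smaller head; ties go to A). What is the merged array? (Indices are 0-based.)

[0, 1, 10, 12, 18, 20, 23, 24, 37]

i=0 j=0: A[i]=0<=B[j]=12 take 0, i++
i=1 j=0: A[i]=1<=B[j]=12 take 1, i++
i=2 j=0: A[i]=10<=B[j]=12 take 10, i++
i=3 j=0: A[i]=20>B[j]=12 take 12, j++
i=3 j=1: A[i]=20>B[j]=18 take 18, j++
i=3 j=2: A[i]=20<=B[j]=23 take 20, i++
i=4 j=2: A done, take B[j]=23, j++
i=4 j=3: A done, take B[j]=24, j++
i=4 j=4: A done, take B[j]=37, j++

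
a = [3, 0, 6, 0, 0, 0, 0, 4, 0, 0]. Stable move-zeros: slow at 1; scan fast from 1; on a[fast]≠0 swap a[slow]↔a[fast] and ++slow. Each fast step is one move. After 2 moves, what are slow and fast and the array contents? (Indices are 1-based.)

(s=1,f=1) a[fast]=3≠0 swap→a[1]=3 → slow++,fast++
(s=2,f=2) a[fast]=0 → fast++

slow=2, fast=3, a=[3, 0, 6, 0, 0, 0, 0, 4, 0, 0]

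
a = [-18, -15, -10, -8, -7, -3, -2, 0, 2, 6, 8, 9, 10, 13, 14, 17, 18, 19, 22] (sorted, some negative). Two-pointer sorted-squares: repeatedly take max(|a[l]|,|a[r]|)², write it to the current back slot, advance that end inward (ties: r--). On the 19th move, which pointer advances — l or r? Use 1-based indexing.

r

l=1 r=19: |-18|<=|22| out[19]=484, r--
l=1 r=18: |-18|<=|19| out[18]=361, r--
l=1 r=17: |-18|<=|18| out[17]=324, r--
l=1 r=16: |-18|>|17| out[16]=324, l++
l=2 r=16: |-15|<=|17| out[15]=289, r--
l=2 r=15: |-15|>|14| out[14]=225, l++
l=3 r=15: |-10|<=|14| out[13]=196, r--
l=3 r=14: |-10|<=|13| out[12]=169, r--
l=3 r=13: |-10|<=|10| out[11]=100, r--
l=3 r=12: |-10|>|9| out[10]=100, l++
l=4 r=12: |-8|<=|9| out[9]=81, r--
l=4 r=11: |-8|<=|8| out[8]=64, r--
l=4 r=10: |-8|>|6| out[7]=64, l++
l=5 r=10: |-7|>|6| out[6]=49, l++
l=6 r=10: |-3|<=|6| out[5]=36, r--
l=6 r=9: |-3|>|2| out[4]=9, l++
l=7 r=9: |-2|<=|2| out[3]=4, r--
l=7 r=8: |-2|>|0| out[2]=4, l++
l=8 r=8: |0|<=|0| out[1]=0, r--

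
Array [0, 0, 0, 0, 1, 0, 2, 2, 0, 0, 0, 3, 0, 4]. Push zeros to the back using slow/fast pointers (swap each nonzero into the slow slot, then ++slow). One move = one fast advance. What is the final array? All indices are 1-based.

[1, 2, 2, 3, 4, 0, 0, 0, 0, 0, 0, 0, 0, 0]

(s=1,f=1) a[fast]=0 → fast++
(s=1,f=2) a[fast]=0 → fast++
(s=1,f=3) a[fast]=0 → fast++
(s=1,f=4) a[fast]=0 → fast++
(s=1,f=5) a[fast]=1≠0 swap→a[1]=1 → slow++,fast++
(s=2,f=6) a[fast]=0 → fast++
(s=2,f=7) a[fast]=2≠0 swap→a[2]=2 → slow++,fast++
(s=3,f=8) a[fast]=2≠0 swap→a[3]=2 → slow++,fast++
(s=4,f=9) a[fast]=0 → fast++
(s=4,f=10) a[fast]=0 → fast++
(s=4,f=11) a[fast]=0 → fast++
(s=4,f=12) a[fast]=3≠0 swap→a[4]=3 → slow++,fast++
(s=5,f=13) a[fast]=0 → fast++
(s=5,f=14) a[fast]=4≠0 swap→a[5]=4 → slow++,fast++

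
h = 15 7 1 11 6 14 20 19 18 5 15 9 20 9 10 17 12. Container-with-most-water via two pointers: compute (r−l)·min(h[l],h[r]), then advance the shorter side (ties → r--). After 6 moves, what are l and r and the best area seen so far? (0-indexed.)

l=5, r=15, best area=225

l=0 r=16: min(15,12)*16=192 best=192 *, r--
l=0 r=15: min(15,17)*15=225 best=225 *, l++
l=1 r=15: min(7,17)*14=98 best=225, l++
l=2 r=15: min(1,17)*13=13 best=225, l++
l=3 r=15: min(11,17)*12=132 best=225, l++
l=4 r=15: min(6,17)*11=66 best=225, l++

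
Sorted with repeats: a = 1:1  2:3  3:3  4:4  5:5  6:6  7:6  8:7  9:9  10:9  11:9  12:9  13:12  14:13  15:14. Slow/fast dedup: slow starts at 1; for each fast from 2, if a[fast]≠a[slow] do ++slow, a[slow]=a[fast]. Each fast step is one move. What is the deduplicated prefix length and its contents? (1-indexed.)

length 10; prefix = [1, 3, 4, 5, 6, 7, 9, 12, 13, 14]

slow=1 fast=2: a[fast]=3≠a[slow]=1 write a[2]=3, slow++,fast++
slow=2 fast=3: a[fast]=3=a[slow] dup, fast++
slow=2 fast=4: a[fast]=4≠a[slow]=3 write a[3]=4, slow++,fast++
slow=3 fast=5: a[fast]=5≠a[slow]=4 write a[4]=5, slow++,fast++
slow=4 fast=6: a[fast]=6≠a[slow]=5 write a[5]=6, slow++,fast++
slow=5 fast=7: a[fast]=6=a[slow] dup, fast++
slow=5 fast=8: a[fast]=7≠a[slow]=6 write a[6]=7, slow++,fast++
slow=6 fast=9: a[fast]=9≠a[slow]=7 write a[7]=9, slow++,fast++
slow=7 fast=10: a[fast]=9=a[slow] dup, fast++
slow=7 fast=11: a[fast]=9=a[slow] dup, fast++
slow=7 fast=12: a[fast]=9=a[slow] dup, fast++
slow=7 fast=13: a[fast]=12≠a[slow]=9 write a[8]=12, slow++,fast++
slow=8 fast=14: a[fast]=13≠a[slow]=12 write a[9]=13, slow++,fast++
slow=9 fast=15: a[fast]=14≠a[slow]=13 write a[10]=14, slow++,fast++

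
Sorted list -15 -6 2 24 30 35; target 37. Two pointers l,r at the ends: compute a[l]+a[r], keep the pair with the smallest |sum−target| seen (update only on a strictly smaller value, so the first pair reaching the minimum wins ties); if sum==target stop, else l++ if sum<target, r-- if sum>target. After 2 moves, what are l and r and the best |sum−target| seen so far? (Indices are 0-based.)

l=2, r=5, best |Δ|=8

l=0 r=5: -15+35=20 d=17 *, l++
l=1 r=5: -6+35=29 d=8 *, l++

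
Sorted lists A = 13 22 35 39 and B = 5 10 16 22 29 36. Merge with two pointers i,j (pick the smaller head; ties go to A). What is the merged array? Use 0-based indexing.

[i=0,j=0] A[i]=13>B[j]=5 take 5 → j++
[i=0,j=1] A[i]=13>B[j]=10 take 10 → j++
[i=0,j=2] A[i]=13<=B[j]=16 take 13 → i++
[i=1,j=2] A[i]=22>B[j]=16 take 16 → j++
[i=1,j=3] A[i]=22<=B[j]=22 take 22 → i++
[i=2,j=3] A[i]=35>B[j]=22 take 22 → j++
[i=2,j=4] A[i]=35>B[j]=29 take 29 → j++
[i=2,j=5] A[i]=35<=B[j]=36 take 35 → i++
[i=3,j=5] A[i]=39>B[j]=36 take 36 → j++
[i=3,j=6] B done, take A[i]=39 → i++

[5, 10, 13, 16, 22, 22, 29, 35, 36, 39]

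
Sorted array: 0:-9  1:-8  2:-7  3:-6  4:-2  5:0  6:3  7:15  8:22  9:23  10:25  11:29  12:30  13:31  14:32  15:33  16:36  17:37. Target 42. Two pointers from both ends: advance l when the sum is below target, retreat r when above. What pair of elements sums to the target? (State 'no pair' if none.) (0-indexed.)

no pair

l=0 r=17: -9+37=28 <42, l++
l=1 r=17: -8+37=29 <42, l++
l=2 r=17: -7+37=30 <42, l++
l=3 r=17: -6+37=31 <42, l++
l=4 r=17: -2+37=35 <42, l++
l=5 r=17: 0+37=37 <42, l++
l=6 r=17: 3+37=40 <42, l++
l=7 r=17: 15+37=52 >42, r--
l=7 r=16: 15+36=51 >42, r--
l=7 r=15: 15+33=48 >42, r--
l=7 r=14: 15+32=47 >42, r--
l=7 r=13: 15+31=46 >42, r--
l=7 r=12: 15+30=45 >42, r--
l=7 r=11: 15+29=44 >42, r--
l=7 r=10: 15+25=40 <42, l++
l=8 r=10: 22+25=47 >42, r--
l=8 r=9: 22+23=45 >42, r--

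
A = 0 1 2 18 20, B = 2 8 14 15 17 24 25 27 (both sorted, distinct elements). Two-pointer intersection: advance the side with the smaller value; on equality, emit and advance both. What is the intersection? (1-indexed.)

intersection = [2]

i=1 j=1: 0<2, i++
i=2 j=1: 1<2, i++
i=3 j=1: 2==2 emit, i++,j++
i=4 j=2: 18>8, j++
i=4 j=3: 18>14, j++
i=4 j=4: 18>15, j++
i=4 j=5: 18>17, j++
i=4 j=6: 18<24, i++
i=5 j=6: 20<24, i++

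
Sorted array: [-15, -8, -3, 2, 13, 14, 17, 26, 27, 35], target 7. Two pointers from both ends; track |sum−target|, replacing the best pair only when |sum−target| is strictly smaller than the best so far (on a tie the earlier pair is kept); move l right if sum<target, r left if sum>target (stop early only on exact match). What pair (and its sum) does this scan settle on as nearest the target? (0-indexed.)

l=0 r=9: -15+35=20 d=13 *, r--
l=0 r=8: -15+27=12 d=5 *, r--
l=0 r=7: -15+26=11 d=4 *, r--
l=0 r=6: -15+17=2 d=5, l++
l=1 r=6: -8+17=9 d=2 *, r--
l=1 r=5: -8+14=6 d=1 *, l++
l=2 r=5: -3+14=11 d=4, r--
l=2 r=4: -3+13=10 d=3, r--
l=2 r=3: -3+2=-1 d=8, l++

pair (-8, 14) with sum 6 (|Δ|=1)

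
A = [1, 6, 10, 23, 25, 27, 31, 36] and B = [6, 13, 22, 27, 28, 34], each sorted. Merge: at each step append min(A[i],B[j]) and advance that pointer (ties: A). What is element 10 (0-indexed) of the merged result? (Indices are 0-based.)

merged[10] = 28

i=0 j=0: A[i]=1<=B[j]=6 take 1, i++
i=1 j=0: A[i]=6<=B[j]=6 take 6, i++
i=2 j=0: A[i]=10>B[j]=6 take 6, j++
i=2 j=1: A[i]=10<=B[j]=13 take 10, i++
i=3 j=1: A[i]=23>B[j]=13 take 13, j++
i=3 j=2: A[i]=23>B[j]=22 take 22, j++
i=3 j=3: A[i]=23<=B[j]=27 take 23, i++
i=4 j=3: A[i]=25<=B[j]=27 take 25, i++
i=5 j=3: A[i]=27<=B[j]=27 take 27, i++
i=6 j=3: A[i]=31>B[j]=27 take 27, j++
i=6 j=4: A[i]=31>B[j]=28 take 28, j++
i=6 j=5: A[i]=31<=B[j]=34 take 31, i++
i=7 j=5: A[i]=36>B[j]=34 take 34, j++
i=7 j=6: B done, take A[i]=36, i++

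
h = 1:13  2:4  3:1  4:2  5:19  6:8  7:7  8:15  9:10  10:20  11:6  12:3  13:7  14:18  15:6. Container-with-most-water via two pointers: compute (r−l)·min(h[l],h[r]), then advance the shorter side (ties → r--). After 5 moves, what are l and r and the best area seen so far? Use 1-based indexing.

[1,15] min(13,6)*14=84 best=84 * → r--
[1,14] min(13,18)*13=169 best=169 * → l++
[2,14] min(4,18)*12=48 best=169 → l++
[3,14] min(1,18)*11=11 best=169 → l++
[4,14] min(2,18)*10=20 best=169 → l++

l=5, r=14, best area=169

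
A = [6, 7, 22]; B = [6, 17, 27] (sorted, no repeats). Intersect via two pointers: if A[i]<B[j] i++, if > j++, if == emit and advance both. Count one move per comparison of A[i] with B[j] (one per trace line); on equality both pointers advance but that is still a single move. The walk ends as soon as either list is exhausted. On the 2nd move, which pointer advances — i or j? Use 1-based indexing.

i=1 j=1: 6==6 emit, i++,j++
i=2 j=2: 7<17, i++

i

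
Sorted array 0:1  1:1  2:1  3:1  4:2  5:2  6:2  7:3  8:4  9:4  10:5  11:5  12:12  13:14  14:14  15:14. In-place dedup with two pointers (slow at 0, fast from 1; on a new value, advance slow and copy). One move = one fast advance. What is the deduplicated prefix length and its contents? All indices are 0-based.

length 7; prefix = [1, 2, 3, 4, 5, 12, 14]

(s=0,f=1) a[fast]=1=a[slow] dup → fast++
(s=0,f=2) a[fast]=1=a[slow] dup → fast++
(s=0,f=3) a[fast]=1=a[slow] dup → fast++
(s=0,f=4) a[fast]=2≠a[slow]=1 write a[1]=2 → slow++,fast++
(s=1,f=5) a[fast]=2=a[slow] dup → fast++
(s=1,f=6) a[fast]=2=a[slow] dup → fast++
(s=1,f=7) a[fast]=3≠a[slow]=2 write a[2]=3 → slow++,fast++
(s=2,f=8) a[fast]=4≠a[slow]=3 write a[3]=4 → slow++,fast++
(s=3,f=9) a[fast]=4=a[slow] dup → fast++
(s=3,f=10) a[fast]=5≠a[slow]=4 write a[4]=5 → slow++,fast++
(s=4,f=11) a[fast]=5=a[slow] dup → fast++
(s=4,f=12) a[fast]=12≠a[slow]=5 write a[5]=12 → slow++,fast++
(s=5,f=13) a[fast]=14≠a[slow]=12 write a[6]=14 → slow++,fast++
(s=6,f=14) a[fast]=14=a[slow] dup → fast++
(s=6,f=15) a[fast]=14=a[slow] dup → fast++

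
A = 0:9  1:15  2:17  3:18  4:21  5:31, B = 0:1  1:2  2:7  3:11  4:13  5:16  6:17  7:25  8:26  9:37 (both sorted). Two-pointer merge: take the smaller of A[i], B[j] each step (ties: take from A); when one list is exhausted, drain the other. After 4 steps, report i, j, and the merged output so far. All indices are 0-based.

i=1, j=3, merged so far=[1, 2, 7, 9]

[i=0,j=0] A[i]=9>B[j]=1 take 1 → j++
[i=0,j=1] A[i]=9>B[j]=2 take 2 → j++
[i=0,j=2] A[i]=9>B[j]=7 take 7 → j++
[i=0,j=3] A[i]=9<=B[j]=11 take 9 → i++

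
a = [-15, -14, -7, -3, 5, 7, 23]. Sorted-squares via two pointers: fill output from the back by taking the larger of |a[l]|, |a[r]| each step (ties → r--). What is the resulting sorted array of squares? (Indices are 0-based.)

[9, 25, 49, 49, 196, 225, 529]

l=0 r=6: |-15|<=|23| out[6]=529, r--
l=0 r=5: |-15|>|7| out[5]=225, l++
l=1 r=5: |-14|>|7| out[4]=196, l++
l=2 r=5: |-7|<=|7| out[3]=49, r--
l=2 r=4: |-7|>|5| out[2]=49, l++
l=3 r=4: |-3|<=|5| out[1]=25, r--
l=3 r=3: |-3|<=|-3| out[0]=9, r--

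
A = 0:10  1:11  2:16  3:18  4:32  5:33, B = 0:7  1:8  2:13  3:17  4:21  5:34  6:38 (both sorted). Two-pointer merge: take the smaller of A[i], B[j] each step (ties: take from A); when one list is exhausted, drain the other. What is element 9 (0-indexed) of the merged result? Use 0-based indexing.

merged[9] = 32

i=0 j=0: A[i]=10>B[j]=7 take 7, j++
i=0 j=1: A[i]=10>B[j]=8 take 8, j++
i=0 j=2: A[i]=10<=B[j]=13 take 10, i++
i=1 j=2: A[i]=11<=B[j]=13 take 11, i++
i=2 j=2: A[i]=16>B[j]=13 take 13, j++
i=2 j=3: A[i]=16<=B[j]=17 take 16, i++
i=3 j=3: A[i]=18>B[j]=17 take 17, j++
i=3 j=4: A[i]=18<=B[j]=21 take 18, i++
i=4 j=4: A[i]=32>B[j]=21 take 21, j++
i=4 j=5: A[i]=32<=B[j]=34 take 32, i++
i=5 j=5: A[i]=33<=B[j]=34 take 33, i++
i=6 j=5: A done, take B[j]=34, j++
i=6 j=6: A done, take B[j]=38, j++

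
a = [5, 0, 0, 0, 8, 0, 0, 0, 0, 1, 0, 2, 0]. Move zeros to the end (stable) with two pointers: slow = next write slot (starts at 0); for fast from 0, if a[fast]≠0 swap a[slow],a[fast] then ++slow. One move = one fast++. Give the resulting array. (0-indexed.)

(s=0,f=0) a[fast]=5≠0 swap→a[0]=5 → slow++,fast++
(s=1,f=1) a[fast]=0 → fast++
(s=1,f=2) a[fast]=0 → fast++
(s=1,f=3) a[fast]=0 → fast++
(s=1,f=4) a[fast]=8≠0 swap→a[1]=8 → slow++,fast++
(s=2,f=5) a[fast]=0 → fast++
(s=2,f=6) a[fast]=0 → fast++
(s=2,f=7) a[fast]=0 → fast++
(s=2,f=8) a[fast]=0 → fast++
(s=2,f=9) a[fast]=1≠0 swap→a[2]=1 → slow++,fast++
(s=3,f=10) a[fast]=0 → fast++
(s=3,f=11) a[fast]=2≠0 swap→a[3]=2 → slow++,fast++
(s=4,f=12) a[fast]=0 → fast++

[5, 8, 1, 2, 0, 0, 0, 0, 0, 0, 0, 0, 0]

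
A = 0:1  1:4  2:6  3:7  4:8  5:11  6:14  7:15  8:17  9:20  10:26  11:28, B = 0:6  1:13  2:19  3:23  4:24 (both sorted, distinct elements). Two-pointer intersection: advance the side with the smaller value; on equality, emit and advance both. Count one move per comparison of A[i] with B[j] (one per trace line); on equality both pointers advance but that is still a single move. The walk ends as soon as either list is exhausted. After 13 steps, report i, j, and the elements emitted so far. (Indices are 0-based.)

[i=0,j=0] 1<6 → i++
[i=1,j=0] 4<6 → i++
[i=2,j=0] 6==6 emit → i++,j++
[i=3,j=1] 7<13 → i++
[i=4,j=1] 8<13 → i++
[i=5,j=1] 11<13 → i++
[i=6,j=1] 14>13 → j++
[i=6,j=2] 14<19 → i++
[i=7,j=2] 15<19 → i++
[i=8,j=2] 17<19 → i++
[i=9,j=2] 20>19 → j++
[i=9,j=3] 20<23 → i++
[i=10,j=3] 26>23 → j++

i=10, j=4, emitted=[6]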